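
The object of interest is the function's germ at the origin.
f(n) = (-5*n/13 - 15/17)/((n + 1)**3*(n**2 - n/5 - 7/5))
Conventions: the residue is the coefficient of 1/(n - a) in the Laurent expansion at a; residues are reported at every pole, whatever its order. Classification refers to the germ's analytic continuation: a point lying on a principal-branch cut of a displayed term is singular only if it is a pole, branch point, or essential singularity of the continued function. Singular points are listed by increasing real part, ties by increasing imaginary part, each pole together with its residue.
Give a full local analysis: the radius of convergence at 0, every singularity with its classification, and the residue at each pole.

Radius of convergence at 0: 1.
At 1/10 - (1/10)*sqrt(141): a pole of order 1; residue -64625/442 - (45125/3666)*sqrt(141).
At -1: a pole of order 3; residue 64625/221.
At 1/10 + (1/10)*sqrt(141): a pole of order 1; residue -64625/442 + (45125/3666)*sqrt(141).

Denominator factor (n + 1)^3: pole of order 3 at -1, modulus 1.
Denominator factor (n**2 - n/5 - 7/5): discriminant 141/25, real irrational roots 1/10 + (1/10)*sqrt(141) and 1/10 - (1/10)*sqrt(141); poles of order 1, moduli 1/10 + (1/10)*sqrt(141) and -1/10 + (1/10)*sqrt(141).
The radius of convergence is the smallest modulus among the singular points: 1.
The factor n**2 - n/5 - 7/5 splits as (n - a)(n - a') with a = 1/10 - (1/10)*sqrt(141), a' = 1/10 + (1/10)*sqrt(141). At the order-1 pole a set g(n) = (n - a)*f(n) = [(-5*n/13 - 15/17)/(n + 1)**3] / (n - a').
Simple pole: residue = g(a) at a = 1/10 - (1/10)*sqrt(141), which is -64625/442 - (45125/3666)*sqrt(141).
At the order-3 pole -1 set g(n) = (n - (-1))^3*f(n) = (-5*n/13 - 15/17)/(n**2 - n/5 - 7/5).
Order-3 pole: residue = g''(a)/2; g''(-1) = 129250/221, so the residue is 64625/221.
The factor n**2 - n/5 - 7/5 splits as (n - a)(n - a') with a = 1/10 + (1/10)*sqrt(141), a' = 1/10 - (1/10)*sqrt(141). At the order-1 pole a set g(n) = (n - a)*f(n) = [(-5*n/13 - 15/17)/(n + 1)**3] / (n - a').
Simple pole: residue = g(a) at a = 1/10 + (1/10)*sqrt(141), which is -64625/442 + (45125/3666)*sqrt(141).
List the singular points by increasing real part (a conjugate pair: the negative imaginary part first).


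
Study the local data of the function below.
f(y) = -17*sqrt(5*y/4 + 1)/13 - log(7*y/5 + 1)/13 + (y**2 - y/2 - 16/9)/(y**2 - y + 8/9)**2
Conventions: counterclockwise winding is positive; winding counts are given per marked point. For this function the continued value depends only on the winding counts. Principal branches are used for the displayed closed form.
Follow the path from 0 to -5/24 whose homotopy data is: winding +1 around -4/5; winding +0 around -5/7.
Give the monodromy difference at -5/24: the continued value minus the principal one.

Continued minus principal equals (17/156)*sqrt(426).

The rational part is single-valued and drops out of the difference; each branch term changes only by its own monodromy.
(-17/13)*sqrt(1 - y/(-4/5)): winding +1 is odd, the square root flips sign, contributing -2*(-17/13)*sqrt(1 - (-5/24)/(-4/5)) = -2*(-17/13)*sqrt(71/96) = (17/156)*sqrt(426).
(-1/13)*log(1 - y/(-5/7)): winding 0 around -5/7, so this term returns to its principal value, contribution 0.
Summing the contributions at y = -5/24 gives (17/156)*sqrt(426).


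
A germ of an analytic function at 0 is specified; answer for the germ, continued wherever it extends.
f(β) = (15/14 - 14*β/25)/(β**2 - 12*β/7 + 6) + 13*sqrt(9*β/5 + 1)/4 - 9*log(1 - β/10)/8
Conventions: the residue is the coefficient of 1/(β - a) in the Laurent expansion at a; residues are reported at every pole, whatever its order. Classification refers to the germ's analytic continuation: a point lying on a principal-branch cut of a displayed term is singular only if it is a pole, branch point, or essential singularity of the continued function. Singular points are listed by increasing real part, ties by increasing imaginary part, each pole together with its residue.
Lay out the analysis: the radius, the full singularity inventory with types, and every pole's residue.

Radius of convergence at 0: 5/9.
At -5/9: an algebraic (square-root) branch point.
At (6/7) - ((1/7)*sqrt(258))*i: a pole of order 1; residue (-7/25) + ((69/8600)*sqrt(258))*i.
At (6/7) + ((1/7)*sqrt(258))*i: a pole of order 1; residue (-7/25) - ((69/8600)*sqrt(258))*i.
At 10: a logarithmic branch point.

Denominator factor (β**2 - 12*β/7 + 6): discriminant -1032/49, complex-conjugate roots (6/7) + ((1/7)*sqrt(258))*i and (6/7) - ((1/7)*sqrt(258))*i; poles of order 1, moduli sqrt(6) and sqrt(6).
Branch term (13/4)*sqrt(1 - β/(-5/9)): its argument vanishes at β = -5/9, a square-root branch point, modulus 5/9.
Branch term (-9/8)*log(1 - β/(10)): its argument vanishes at β = 10, a logarithmic branch point, modulus 10.
The radius of convergence is the smallest modulus among the singular points: 5/9.
The branch terms are analytic at (6/7) - ((1/7)*sqrt(258))*i and contribute nothing to the residue; only the rational part matters.
The factor β**2 - 12*β/7 + 6 splits as (β - a)(β - a') with a = (6/7) - ((1/7)*sqrt(258))*i, a' = (6/7) + ((1/7)*sqrt(258))*i. At the order-1 pole a set g(β) = (β - a)*(rational part) = [15/14 - 14*β/25] / (β - a').
Simple pole: residue = g(a) at a = (6/7) - ((1/7)*sqrt(258))*i, which is (-7/25) + ((69/8600)*sqrt(258))*i.
The branch terms are analytic at (6/7) + ((1/7)*sqrt(258))*i and contribute nothing to the residue; only the rational part matters.
The factor β**2 - 12*β/7 + 6 splits as (β - a)(β - a') with a = (6/7) + ((1/7)*sqrt(258))*i, a' = (6/7) - ((1/7)*sqrt(258))*i. At the order-1 pole a set g(β) = (β - a)*(rational part) = [15/14 - 14*β/25] / (β - a').
Simple pole: residue = g(a) at a = (6/7) + ((1/7)*sqrt(258))*i, which is (-7/25) - ((69/8600)*sqrt(258))*i.
List the singular points by increasing real part (a conjugate pair: the negative imaginary part first).


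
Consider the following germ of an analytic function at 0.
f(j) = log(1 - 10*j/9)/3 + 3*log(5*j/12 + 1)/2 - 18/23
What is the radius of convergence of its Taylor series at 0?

The radius of convergence is 9/10.

Branch term (3/2)*log(1 - j/(-12/5)): its argument vanishes at j = -12/5, a logarithmic branch point, modulus 12/5.
Branch term (1/3)*log(1 - j/(9/10)): its argument vanishes at j = 9/10, a logarithmic branch point, modulus 9/10.
The radius of convergence is the smallest modulus among the singular points: 9/10.


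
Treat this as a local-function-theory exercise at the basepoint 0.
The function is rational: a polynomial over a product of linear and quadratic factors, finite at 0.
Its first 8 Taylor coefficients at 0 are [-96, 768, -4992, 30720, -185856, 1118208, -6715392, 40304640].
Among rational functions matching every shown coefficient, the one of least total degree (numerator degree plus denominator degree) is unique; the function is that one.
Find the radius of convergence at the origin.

The radius of convergence is 1/6.

No rational of total degree below 2 reproduces all 8 coefficients; solving the [0/2] Pade equations on them gives f(κ) = -8/((κ + 1/6)*(κ + 1/2)), whose expansion matches every shown term.
Denominator factor (κ + 1/6): pole of order 1 at -1/6, modulus 1/6.
Denominator factor (κ + 1/2): pole of order 1 at -1/2, modulus 1/2.
The radius of convergence is the smallest modulus among the singular points: 1/6.


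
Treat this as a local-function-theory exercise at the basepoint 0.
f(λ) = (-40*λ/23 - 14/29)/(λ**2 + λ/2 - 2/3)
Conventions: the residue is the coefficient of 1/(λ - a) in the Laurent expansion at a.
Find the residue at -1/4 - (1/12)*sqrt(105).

The factor λ**2 + λ/2 - 2/3 splits as (λ - a)(λ - a') with a = -1/4 - (1/12)*sqrt(105), a' = -1/4 + (1/12)*sqrt(105). At the order-1 pole a set g(λ) = (λ - a)*f(λ) = [-40*λ/23 - 14/29] / (λ - a').
Simple pole: residue = g(a) at a = -1/4 - (1/12)*sqrt(105), which is -20/23 + (64/23345)*sqrt(105).

The residue is -20/23 + (64/23345)*sqrt(105).


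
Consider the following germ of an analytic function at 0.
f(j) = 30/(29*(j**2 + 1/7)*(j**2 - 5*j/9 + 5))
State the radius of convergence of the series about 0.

The radius of convergence is (1/7)*sqrt(7).

Denominator factor (j**2 + 1/7): discriminant -4/7, complex-conjugate roots ((1/7)*sqrt(7))*i and -((1/7)*sqrt(7))*i; poles of order 1, moduli (1/7)*sqrt(7) and (1/7)*sqrt(7).
Denominator factor (j**2 - 5*j/9 + 5): discriminant -1595/81, complex-conjugate roots (5/18) + ((1/18)*sqrt(1595))*i and (5/18) - ((1/18)*sqrt(1595))*i; poles of order 1, moduli sqrt(5) and sqrt(5).
The radius of convergence is the smallest modulus among the singular points: (1/7)*sqrt(7).


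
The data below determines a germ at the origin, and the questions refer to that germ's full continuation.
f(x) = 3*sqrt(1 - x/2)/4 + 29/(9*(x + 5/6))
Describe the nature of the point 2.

The point is an algebraic (square-root) branch point.

The term (3/4)*sqrt(1 - x/(2)) has argument 1 - 2/(2) = 0 at 2: a square-root (algebraic, two-sheeted) branch point; the remaining terms are analytic or single-valued there.


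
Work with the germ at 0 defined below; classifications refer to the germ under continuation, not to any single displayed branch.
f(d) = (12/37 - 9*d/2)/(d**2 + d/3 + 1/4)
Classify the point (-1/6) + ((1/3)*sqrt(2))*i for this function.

The denominator factor d**2 + d/3 + 1/4 vanishes at (-1/6) + ((1/3)*sqrt(2))*i and appears to the power 1; the numerator there equals (159/148) - ((3/2)*sqrt(2))*i, nonzero, and no other factor vanishes.
Hence a pole whose order is the multiplicity, 1.

The point is a pole of order 1.


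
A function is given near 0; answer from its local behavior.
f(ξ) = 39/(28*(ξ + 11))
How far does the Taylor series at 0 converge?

The radius of convergence is 11.

Denominator factor (ξ + 11): pole of order 1 at -11, modulus 11.
The radius of convergence is the smallest modulus among the singular points: 11.


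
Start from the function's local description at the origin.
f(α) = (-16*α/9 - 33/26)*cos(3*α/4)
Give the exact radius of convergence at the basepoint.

The radius of convergence is infinite.

The factor cos(3*α/4) is entire and contributes no finite singular point.
The polynomial part has no poles.
No finite singular points: the Taylor series at 0 converges everywhere.


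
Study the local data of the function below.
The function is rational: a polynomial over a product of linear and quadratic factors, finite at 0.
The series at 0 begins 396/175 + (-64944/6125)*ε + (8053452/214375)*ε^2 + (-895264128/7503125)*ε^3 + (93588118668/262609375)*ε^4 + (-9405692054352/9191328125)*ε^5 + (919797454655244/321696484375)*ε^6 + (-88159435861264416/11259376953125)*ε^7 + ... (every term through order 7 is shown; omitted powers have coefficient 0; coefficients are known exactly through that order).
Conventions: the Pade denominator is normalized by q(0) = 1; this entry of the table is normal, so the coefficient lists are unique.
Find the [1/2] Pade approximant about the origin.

The Pade approximant has numerator coefficients [396/175, -9504/819875]; denominator coefficients [1, 30700/6559, 874033/163975].

Taylor coefficients needed (read off): a_0 = 396/175, a_1 = -64944/6125, a_2 = 8053452/214375, a_3 = -895264128/7503125.
Write the denominator as Q(ε) = 1 + q1*ε + q2*ε^2. Requiring Q*f - P = O(ε^4) with deg P <= 1 kills the coefficients of ε^2..ε^3 in Q*f:
  ε^2: a_2 + q1*a_1 + q2*a_0 = 0, i.e. 8053452/214375 + (-64944/6125)*q1 + (396/175)*q2 = 0.
  ε^3: a_3 + q1*a_2 + q2*a_1 = 0, i.e. -895264128/7503125 + (8053452/214375)*q1 + (-64944/6125)*q2 = 0.
Solving this linear system: q1 = 30700/6559, q2 = 874033/163975.
The numerator is Q*f truncated at degree 1: P0 = a_0 = 396/175; P1 = a_1 + q1*a_0 = -9504/819875.


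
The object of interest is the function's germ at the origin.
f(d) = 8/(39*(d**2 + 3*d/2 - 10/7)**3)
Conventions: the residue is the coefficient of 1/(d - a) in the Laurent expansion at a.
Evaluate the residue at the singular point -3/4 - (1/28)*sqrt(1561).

The residue is -(25088/144164371)*sqrt(1561).

The factor d**2 + 3*d/2 - 10/7 splits as (d - a)(d - a') with a = -3/4 - (1/28)*sqrt(1561), a' = -3/4 + (1/28)*sqrt(1561). At the order-3 pole a set g(d) = (d - a)^3*f(d) = [8/39] / (d - a')^3.
Order-3 pole: residue = g''(a)/2; g''(-3/4 - (1/28)*sqrt(1561)) = -(50176/144164371)*sqrt(1561), so the residue is -(25088/144164371)*sqrt(1561).


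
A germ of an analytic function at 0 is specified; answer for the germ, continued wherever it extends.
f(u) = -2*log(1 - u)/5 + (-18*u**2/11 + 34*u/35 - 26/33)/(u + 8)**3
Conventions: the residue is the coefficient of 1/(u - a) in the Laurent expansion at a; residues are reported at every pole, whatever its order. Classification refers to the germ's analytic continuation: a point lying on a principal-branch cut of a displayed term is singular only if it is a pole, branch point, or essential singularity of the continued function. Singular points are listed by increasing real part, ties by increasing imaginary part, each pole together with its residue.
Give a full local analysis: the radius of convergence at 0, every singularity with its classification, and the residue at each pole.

Denominator factor (u + 8)^3: pole of order 3 at -8, modulus 8.
Branch term (-2/5)*log(1 - u/(1)): its argument vanishes at u = 1, a logarithmic branch point, modulus 1.
The radius of convergence is the smallest modulus among the singular points: 1.
The branch term is analytic at -8 and contributes nothing to the residue; only the rational part matters.
At the order-3 pole -8 set g(u) = (u - (-8))^3*(rational part) = -18*u**2/11 + 34*u/35 - 26/33.
Order-3 pole: residue = g''(a)/2; g''(-8) = -36/11, so the residue is -18/11.
List the singular points by increasing real part (a conjugate pair: the negative imaginary part first).

Radius of convergence at 0: 1.
At -8: a pole of order 3; residue -18/11.
At 1: a logarithmic branch point.


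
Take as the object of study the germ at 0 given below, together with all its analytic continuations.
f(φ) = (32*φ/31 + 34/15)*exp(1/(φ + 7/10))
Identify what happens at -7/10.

The point is an essential singularity.

The exponent 1/(φ - (-7/10)) has a pole at -7/10, so exp(1/(φ - (-7/10))) takes every nonzero value near it: an essential singularity (not a pole of any order).


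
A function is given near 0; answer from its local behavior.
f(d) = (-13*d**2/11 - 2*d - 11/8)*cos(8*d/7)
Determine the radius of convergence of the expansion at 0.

The factor cos(8*d/7) is entire and contributes no finite singular point.
The polynomial part has no poles.
No finite singular points: the Taylor series at 0 converges everywhere.

The radius of convergence is infinite.


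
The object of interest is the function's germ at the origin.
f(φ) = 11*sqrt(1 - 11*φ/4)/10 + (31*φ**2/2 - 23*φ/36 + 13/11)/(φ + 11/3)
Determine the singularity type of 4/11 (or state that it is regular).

The term (11/10)*sqrt(1 - φ/(4/11)) has argument 1 - 4/11/(4/11) = 0 at 4/11: a square-root (algebraic, two-sheeted) branch point; the remaining terms are analytic or single-valued there.

The point is an algebraic (square-root) branch point.


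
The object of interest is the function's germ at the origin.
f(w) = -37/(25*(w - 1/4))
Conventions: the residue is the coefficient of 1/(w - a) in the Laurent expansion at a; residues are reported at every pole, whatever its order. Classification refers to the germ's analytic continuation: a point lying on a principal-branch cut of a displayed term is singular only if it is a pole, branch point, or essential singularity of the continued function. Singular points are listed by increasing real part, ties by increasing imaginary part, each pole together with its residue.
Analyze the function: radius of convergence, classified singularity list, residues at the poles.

Radius of convergence at 0: 1/4.
At 1/4: a pole of order 1; residue -37/25.

Denominator factor (w - 1/4): pole of order 1 at 1/4, modulus 1/4.
The radius of convergence is the smallest modulus among the singular points: 1/4.
At the order-1 pole 1/4 set g(w) = (w - (1/4))*f(w) = -37/25.
Simple pole: residue = g(a) at a = 1/4, which is -37/25.


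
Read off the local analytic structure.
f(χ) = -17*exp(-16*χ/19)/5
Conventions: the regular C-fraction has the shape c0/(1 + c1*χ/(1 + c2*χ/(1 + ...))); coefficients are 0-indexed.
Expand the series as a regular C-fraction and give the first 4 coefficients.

The regular C-fraction coefficients are [-17/5, 16/19, -8/19, 8/57].

Taylor coefficients (expand at 0): a_0 = -17/5, a_1 = 272/95, a_2 = -2176/1805, a_3 = 34816/102885.
c0 = a_0 = -17/5. Peel one level at a time: if S = 1 + c*χ/S' with S'(0) = 1, then c is the χ-coefficient of S and S' = c*χ/(S - 1).
S_1 = c0/f = 1 + (16/19)*χ + (128/361)*χ^2 + ...; c1 = 16/19.
S_2 = c1*χ/(S_1 - 1) = 1 + (-8/19)*χ + (64/1083)*χ^2 + ...; c2 = -8/19.
S_3 = c2*χ/(S_2 - 1) = 1 + (8/57)*χ + ...; c3 = 8/57.


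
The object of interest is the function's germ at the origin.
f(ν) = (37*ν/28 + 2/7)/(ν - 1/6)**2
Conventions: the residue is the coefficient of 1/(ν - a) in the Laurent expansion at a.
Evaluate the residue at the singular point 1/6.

At the order-2 pole 1/6 set g(ν) = (ν - (1/6))^2*f(ν) = 37*ν/28 + 2/7.
Order-2 pole: residue = g'(a); g'(1/6) = 37/28, so the residue is 37/28.

The residue is 37/28.


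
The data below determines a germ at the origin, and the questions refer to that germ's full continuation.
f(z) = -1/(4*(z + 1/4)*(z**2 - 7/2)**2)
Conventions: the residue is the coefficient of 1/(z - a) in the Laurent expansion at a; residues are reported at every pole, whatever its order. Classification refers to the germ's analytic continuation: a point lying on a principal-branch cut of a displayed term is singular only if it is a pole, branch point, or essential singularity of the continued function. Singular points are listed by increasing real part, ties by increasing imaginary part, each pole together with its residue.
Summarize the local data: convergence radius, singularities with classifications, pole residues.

Denominator factor (z**2 - 7/2)^2: discriminant 14, real irrational roots (1/2)*sqrt(14) and -(1/2)*sqrt(14); poles of order 2, moduli (1/2)*sqrt(14) and (1/2)*sqrt(14).
Denominator factor (z + 1/4): pole of order 1 at -1/4, modulus 1/4.
The radius of convergence is the smallest modulus among the singular points: 1/4.
The factor z**2 - 7/2 splits as (z - a)(z - a') with a = -(1/2)*sqrt(14), a' = (1/2)*sqrt(14). At the order-2 pole a set g(z) = (z - a)^2*f(z) = [-1/(4*(z + 1/4))] / (z - a')^2.
Order-2 pole: residue = g'(a); g'(-(1/2)*sqrt(14)) = 32/3025 + (167/296450)*sqrt(14), so the residue is 32/3025 + (167/296450)*sqrt(14).
At the order-1 pole -1/4 set g(z) = (z - (-1/4))*f(z) = -1/(4*(z**2 - 7/2)**2).
Simple pole: residue = g(a) at a = -1/4, which is -64/3025.
The factor z**2 - 7/2 splits as (z - a)(z - a') with a = (1/2)*sqrt(14), a' = -(1/2)*sqrt(14). At the order-2 pole a set g(z) = (z - a)^2*f(z) = [-1/(4*(z + 1/4))] / (z - a')^2.
Order-2 pole: residue = g'(a); g'((1/2)*sqrt(14)) = 32/3025 - (167/296450)*sqrt(14), so the residue is 32/3025 - (167/296450)*sqrt(14).
List the singular points by increasing real part (a conjugate pair: the negative imaginary part first).

Radius of convergence at 0: 1/4.
At -(1/2)*sqrt(14): a pole of order 2; residue 32/3025 + (167/296450)*sqrt(14).
At -1/4: a pole of order 1; residue -64/3025.
At (1/2)*sqrt(14): a pole of order 2; residue 32/3025 - (167/296450)*sqrt(14).


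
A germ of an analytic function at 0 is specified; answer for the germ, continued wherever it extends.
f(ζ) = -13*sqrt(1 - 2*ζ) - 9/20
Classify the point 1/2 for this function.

The term (-13)*sqrt(1 - ζ/(1/2)) has argument 1 - 1/2/(1/2) = 0 at 1/2: a square-root (algebraic, two-sheeted) branch point; the remaining terms are analytic or single-valued there.

The point is an algebraic (square-root) branch point.


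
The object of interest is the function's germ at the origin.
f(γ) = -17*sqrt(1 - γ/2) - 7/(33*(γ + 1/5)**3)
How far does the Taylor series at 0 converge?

The radius of convergence is 1/5.

Denominator factor (γ + 1/5)^3: pole of order 3 at -1/5, modulus 1/5.
Branch term (-17)*sqrt(1 - γ/(2)): its argument vanishes at γ = 2, a square-root branch point, modulus 2.
The radius of convergence is the smallest modulus among the singular points: 1/5.


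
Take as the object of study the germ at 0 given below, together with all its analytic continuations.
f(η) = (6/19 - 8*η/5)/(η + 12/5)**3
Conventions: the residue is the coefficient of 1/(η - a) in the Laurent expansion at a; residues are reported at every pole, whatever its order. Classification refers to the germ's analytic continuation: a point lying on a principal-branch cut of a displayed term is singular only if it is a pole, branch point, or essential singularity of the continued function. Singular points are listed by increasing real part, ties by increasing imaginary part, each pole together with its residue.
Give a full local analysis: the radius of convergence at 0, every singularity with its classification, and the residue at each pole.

Radius of convergence at 0: 12/5.
At -12/5: a pole of order 3; residue 0.

Denominator factor (η + 12/5)^3: pole of order 3 at -12/5, modulus 12/5.
The radius of convergence is the smallest modulus among the singular points: 12/5.
At the order-3 pole -12/5 set g(η) = (η - (-12/5))^3*f(η) = 6/19 - 8*η/5.
Order-3 pole: residue = g''(a)/2; g''(-12/5) = 0, so the residue is 0.


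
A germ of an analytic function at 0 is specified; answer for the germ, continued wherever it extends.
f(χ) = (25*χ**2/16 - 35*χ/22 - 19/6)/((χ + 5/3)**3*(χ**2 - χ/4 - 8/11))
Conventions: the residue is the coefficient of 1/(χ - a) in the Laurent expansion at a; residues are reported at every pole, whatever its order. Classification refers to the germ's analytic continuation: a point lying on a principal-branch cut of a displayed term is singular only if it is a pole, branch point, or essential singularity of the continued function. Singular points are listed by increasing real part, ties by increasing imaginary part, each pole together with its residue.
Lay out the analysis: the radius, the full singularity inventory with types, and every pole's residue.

Denominator factor (χ**2 - χ/4 - 8/11): discriminant 523/176, real irrational roots 1/8 + (1/88)*sqrt(5753) and 1/8 - (1/88)*sqrt(5753); poles of order 1, moduli 1/8 + (1/88)*sqrt(5753) and -1/8 + (1/88)*sqrt(5753).
Denominator factor (χ + 5/3)^3: pole of order 3 at -5/3, modulus 5/3.
The radius of convergence is the smallest modulus among the singular points: -1/8 + (1/88)*sqrt(5753).
At the order-3 pole -5/3 set g(χ) = (χ - (-5/3))^3*f(χ) = (25*χ**2/16 - 35*χ/22 - 19/6)/(χ**2 - χ/4 - 8/11).
Order-3 pole: residue = g''(a)/2; g''(-5/3) = -1356341382/932574833, so the residue is -678170691/932574833.
The factor χ**2 - χ/4 - 8/11 splits as (χ - a)(χ - a') with a = 1/8 - (1/88)*sqrt(5753), a' = 1/8 + (1/88)*sqrt(5753). At the order-1 pole a set g(χ) = (χ - a)*f(χ) = [(25*χ**2/16 - 35*χ/22 - 19/6)/(χ + 5/3)**3] / (χ - a').
Simple pole: residue = g(a) at a = 1/8 - (1/88)*sqrt(5753), which is 678170691/1865149666 + (5959838745/975473275318)*sqrt(5753).
The factor χ**2 - χ/4 - 8/11 splits as (χ - a)(χ - a') with a = 1/8 + (1/88)*sqrt(5753), a' = 1/8 - (1/88)*sqrt(5753). At the order-1 pole a set g(χ) = (χ - a)*f(χ) = [(25*χ**2/16 - 35*χ/22 - 19/6)/(χ + 5/3)**3] / (χ - a').
Simple pole: residue = g(a) at a = 1/8 + (1/88)*sqrt(5753), which is 678170691/1865149666 - (5959838745/975473275318)*sqrt(5753).
List the singular points by increasing real part (a conjugate pair: the negative imaginary part first).

Radius of convergence at 0: -1/8 + (1/88)*sqrt(5753).
At -5/3: a pole of order 3; residue -678170691/932574833.
At 1/8 - (1/88)*sqrt(5753): a pole of order 1; residue 678170691/1865149666 + (5959838745/975473275318)*sqrt(5753).
At 1/8 + (1/88)*sqrt(5753): a pole of order 1; residue 678170691/1865149666 - (5959838745/975473275318)*sqrt(5753).


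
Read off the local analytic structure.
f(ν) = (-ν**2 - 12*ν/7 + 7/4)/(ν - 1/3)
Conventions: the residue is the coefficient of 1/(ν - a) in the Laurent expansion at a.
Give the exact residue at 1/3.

The residue is 269/252.

At the order-1 pole 1/3 set g(ν) = (ν - (1/3))*f(ν) = -ν**2 - 12*ν/7 + 7/4.
Simple pole: residue = g(a) at a = 1/3, which is 269/252.


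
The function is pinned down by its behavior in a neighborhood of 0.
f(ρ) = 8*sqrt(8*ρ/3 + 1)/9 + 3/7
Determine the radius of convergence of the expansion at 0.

Branch term (8/9)*sqrt(1 - ρ/(-3/8)): its argument vanishes at ρ = -3/8, a square-root branch point, modulus 3/8.
The radius of convergence is the smallest modulus among the singular points: 3/8.

The radius of convergence is 3/8.


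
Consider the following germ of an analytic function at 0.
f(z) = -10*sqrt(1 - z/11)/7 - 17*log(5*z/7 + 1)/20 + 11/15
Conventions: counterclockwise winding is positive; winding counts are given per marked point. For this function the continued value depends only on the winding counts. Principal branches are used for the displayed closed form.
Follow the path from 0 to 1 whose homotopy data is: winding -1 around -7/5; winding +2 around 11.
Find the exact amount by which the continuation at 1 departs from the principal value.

The rational part is single-valued and drops out of the difference; each branch term changes only by its own monodromy.
(-10/7)*sqrt(1 - z/(11)): winding +2 is even, the square root returns to the same sheet, contribution 0.
(-17/20)*log(1 - z/(-7/5)): each positive loop around -7/5 adds 2*pi*i to the log, so winding -1 contributes (-17/20)*(-1)*2*pi*i = (17/10)*pi*i.
Summing the contributions at z = 1 gives (17/10)*pi*i.

Continued minus principal equals (17/10)*pi*i.


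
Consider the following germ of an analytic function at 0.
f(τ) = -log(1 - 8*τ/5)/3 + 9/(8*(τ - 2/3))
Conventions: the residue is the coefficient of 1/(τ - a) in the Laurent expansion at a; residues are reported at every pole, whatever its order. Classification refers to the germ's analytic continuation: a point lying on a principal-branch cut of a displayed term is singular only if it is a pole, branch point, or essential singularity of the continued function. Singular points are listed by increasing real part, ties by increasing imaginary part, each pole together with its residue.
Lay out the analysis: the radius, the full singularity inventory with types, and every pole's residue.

Denominator factor (τ - 2/3): pole of order 1 at 2/3, modulus 2/3.
Branch term (-1/3)*log(1 - τ/(5/8)): its argument vanishes at τ = 5/8, a logarithmic branch point, modulus 5/8.
The radius of convergence is the smallest modulus among the singular points: 5/8.
The branch term is analytic at 2/3 and contributes nothing to the residue; only the rational part matters.
At the order-1 pole 2/3 set g(τ) = (τ - (2/3))*(rational part) = 9/8.
Simple pole: residue = g(a) at a = 2/3, which is 9/8.
List the singular points by increasing real part (a conjugate pair: the negative imaginary part first).

Radius of convergence at 0: 5/8.
At 5/8: a logarithmic branch point.
At 2/3: a pole of order 1; residue 9/8.


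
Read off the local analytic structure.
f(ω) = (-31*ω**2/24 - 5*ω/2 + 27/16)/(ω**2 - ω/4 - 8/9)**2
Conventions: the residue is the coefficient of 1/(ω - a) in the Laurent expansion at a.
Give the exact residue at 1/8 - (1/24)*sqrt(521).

The residue is (8720/271441)*sqrt(521).

The factor ω**2 - ω/4 - 8/9 splits as (ω - a)(ω - a') with a = 1/8 - (1/24)*sqrt(521), a' = 1/8 + (1/24)*sqrt(521). At the order-2 pole a set g(ω) = (ω - a)^2*f(ω) = [-31*ω**2/24 - 5*ω/2 + 27/16] / (ω - a')^2.
Order-2 pole: residue = g'(a); g'(1/8 - (1/24)*sqrt(521)) = (8720/271441)*sqrt(521), so the residue is (8720/271441)*sqrt(521).


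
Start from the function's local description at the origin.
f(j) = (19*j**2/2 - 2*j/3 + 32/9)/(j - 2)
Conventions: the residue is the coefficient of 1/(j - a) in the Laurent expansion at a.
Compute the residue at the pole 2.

At the order-1 pole 2 set g(j) = (j - (2))*f(j) = 19*j**2/2 - 2*j/3 + 32/9.
Simple pole: residue = g(a) at a = 2, which is 362/9.

The residue is 362/9.


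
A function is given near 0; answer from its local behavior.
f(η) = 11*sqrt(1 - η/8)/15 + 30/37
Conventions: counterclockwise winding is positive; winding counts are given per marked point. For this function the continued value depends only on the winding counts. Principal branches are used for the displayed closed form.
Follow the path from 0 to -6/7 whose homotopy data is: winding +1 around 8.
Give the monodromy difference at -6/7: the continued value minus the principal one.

Continued minus principal equals -(11/105)*sqrt(217).

The rational part is single-valued and drops out of the difference; each branch term changes only by its own monodromy.
(11/15)*sqrt(1 - η/(8)): winding +1 is odd, the square root flips sign, contributing -2*(11/15)*sqrt(1 - (-6/7)/(8)) = -2*(11/15)*sqrt(31/28) = -(11/105)*sqrt(217).
Summing the contributions at η = -6/7 gives -(11/105)*sqrt(217).


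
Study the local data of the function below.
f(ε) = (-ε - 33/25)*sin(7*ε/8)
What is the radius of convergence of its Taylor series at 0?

The factor sin(7*ε/8) is entire and contributes no finite singular point.
The polynomial part has no poles.
No finite singular points: the Taylor series at 0 converges everywhere.

The radius of convergence is infinite.


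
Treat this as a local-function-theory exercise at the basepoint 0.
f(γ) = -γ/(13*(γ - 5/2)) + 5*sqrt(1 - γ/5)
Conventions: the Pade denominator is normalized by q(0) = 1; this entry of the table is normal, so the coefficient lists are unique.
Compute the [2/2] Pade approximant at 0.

Taylor coefficients needed (expand at 0): a_0 = 5, a_1 = -61/130, a_2 = -33/2600, a_3 = 63/26000, a_4 = 1723/1040000.
Write the denominator as Q(γ) = 1 + q1*γ + q2*γ^2. Requiring Q*f - P = O(γ^5) with deg P <= 2 kills the coefficients of γ^3..γ^4 in Q*f:
  γ^3: a_3 + q1*a_2 + q2*a_1 = 0, i.e. 63/26000 + (-33/2600)*q1 + (-61/130)*q2 = 0.
  γ^4: a_4 + q1*a_3 + q2*a_2 = 0, i.e. 1723/1040000 + (63/26000)*q1 + (-33/2600)*q2 = 0.
Solving this linear system: q1 = -1553/2700, q2 = 373/18000.
The numerator is Q*f truncated at degree 2: P0 = a_0 = 5; P1 = a_1 + q1*a_0 = -23483/7020; P2 = a_2 + q1*a_1 + q2*a_0 = 253291/702000.

The Pade approximant has numerator coefficients [5, -23483/7020, 253291/702000]; denominator coefficients [1, -1553/2700, 373/18000].


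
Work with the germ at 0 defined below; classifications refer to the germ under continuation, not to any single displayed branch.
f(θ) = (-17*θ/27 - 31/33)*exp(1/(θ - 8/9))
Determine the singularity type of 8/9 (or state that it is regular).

The exponent 1/(θ - (8/9)) has a pole at 8/9, so exp(1/(θ - (8/9))) takes every nonzero value near it: an essential singularity (not a pole of any order).

The point is an essential singularity.


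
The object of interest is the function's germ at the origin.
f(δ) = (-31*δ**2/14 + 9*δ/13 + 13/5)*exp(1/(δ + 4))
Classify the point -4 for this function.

The exponent 1/(δ - (-4)) has a pole at -4, so exp(1/(δ - (-4))) takes every nonzero value near it: an essential singularity (not a pole of any order).

The point is an essential singularity.


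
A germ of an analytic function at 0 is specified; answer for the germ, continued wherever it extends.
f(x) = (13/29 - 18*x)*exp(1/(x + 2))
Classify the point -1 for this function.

There is no denominator, hence no pole anywhere.
The essential point of exp(1/(x - (-2))) is -2, not -1.
So the germ continues analytically to -1.

The point is a regular point.


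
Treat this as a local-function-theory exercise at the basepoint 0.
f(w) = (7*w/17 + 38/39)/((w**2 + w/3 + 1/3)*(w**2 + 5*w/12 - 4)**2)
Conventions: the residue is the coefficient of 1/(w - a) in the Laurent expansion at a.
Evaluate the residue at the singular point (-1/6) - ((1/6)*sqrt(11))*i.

The residue is (173988072/14733456725) + ((2106376776/162068023975)*sqrt(11))*i.

The factor w**2 + w/3 + 1/3 splits as (w - a)(w - a') with a = (-1/6) - ((1/6)*sqrt(11))*i, a' = (-1/6) + ((1/6)*sqrt(11))*i. At the order-1 pole a set g(w) = (w - a)*f(w) = [(7*w/17 + 38/39)/(w**2 + 5*w/12 - 4)**2] / (w - a').
Simple pole: residue = g(a) at a = (-1/6) - ((1/6)*sqrt(11))*i, which is (173988072/14733456725) + ((2106376776/162068023975)*sqrt(11))*i.


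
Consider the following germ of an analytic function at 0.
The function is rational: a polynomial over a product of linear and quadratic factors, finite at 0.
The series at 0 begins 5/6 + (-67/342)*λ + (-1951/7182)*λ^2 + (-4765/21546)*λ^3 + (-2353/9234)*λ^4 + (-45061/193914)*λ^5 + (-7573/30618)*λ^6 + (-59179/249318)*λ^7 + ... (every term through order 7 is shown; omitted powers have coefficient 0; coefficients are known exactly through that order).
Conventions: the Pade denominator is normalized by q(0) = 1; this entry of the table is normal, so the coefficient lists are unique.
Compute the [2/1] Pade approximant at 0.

Taylor coefficients needed (read off): a_0 = 5/6, a_1 = -67/342, a_2 = -1951/7182, a_3 = -4765/21546.
Write the denominator as Q(λ) = 1 + q1*λ. Requiring Q*f - P = O(λ^4) with deg P <= 2 kills the coefficients of λ^3..λ^3 in Q*f:
  λ^3: a_3 + q1*a_2 = 0, i.e. -4765/21546 + (-1951/7182)*q1 = 0.
Solving this linear system: q1 = -4765/5853.
The numerator is Q*f truncated at degree 2: P0 = a_0 = 5/6; P1 = a_1 + q1*a_0 = -97232/111207; P2 = a_2 + q1*a_1 = -29104/259483.

The Pade approximant has numerator coefficients [5/6, -97232/111207, -29104/259483]; denominator coefficients [1, -4765/5853].


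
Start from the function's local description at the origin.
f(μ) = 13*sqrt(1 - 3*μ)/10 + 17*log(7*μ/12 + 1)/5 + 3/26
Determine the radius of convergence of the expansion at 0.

Branch term (13/10)*sqrt(1 - μ/(1/3)): its argument vanishes at μ = 1/3, a square-root branch point, modulus 1/3.
Branch term (17/5)*log(1 - μ/(-12/7)): its argument vanishes at μ = -12/7, a logarithmic branch point, modulus 12/7.
The radius of convergence is the smallest modulus among the singular points: 1/3.

The radius of convergence is 1/3.


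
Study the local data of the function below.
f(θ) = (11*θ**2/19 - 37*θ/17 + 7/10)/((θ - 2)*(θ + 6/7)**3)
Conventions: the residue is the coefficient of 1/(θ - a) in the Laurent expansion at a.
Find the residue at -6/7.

The residue is 1481417/25840000.

At the order-3 pole -6/7 set g(θ) = (θ - (-6/7))^3*f(θ) = (11*θ**2/19 - 37*θ/17 + 7/10)/(θ - 2).
Order-3 pole: residue = g''(a)/2; g''(-6/7) = 1481417/12920000, so the residue is 1481417/25840000.


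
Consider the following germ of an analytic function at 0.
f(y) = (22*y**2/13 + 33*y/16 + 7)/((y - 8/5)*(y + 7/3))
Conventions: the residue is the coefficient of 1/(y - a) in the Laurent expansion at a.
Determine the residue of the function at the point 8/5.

The residue is 28533/7670.

At the order-1 pole 8/5 set g(y) = (y - (8/5))*f(y) = (22*y**2/13 + 33*y/16 + 7)/(y + 7/3).
Simple pole: residue = g(a) at a = 8/5, which is 28533/7670.


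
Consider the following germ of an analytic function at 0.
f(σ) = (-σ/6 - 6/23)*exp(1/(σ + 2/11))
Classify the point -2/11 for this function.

The point is an essential singularity.

The exponent 1/(σ - (-2/11)) has a pole at -2/11, so exp(1/(σ - (-2/11))) takes every nonzero value near it: an essential singularity (not a pole of any order).


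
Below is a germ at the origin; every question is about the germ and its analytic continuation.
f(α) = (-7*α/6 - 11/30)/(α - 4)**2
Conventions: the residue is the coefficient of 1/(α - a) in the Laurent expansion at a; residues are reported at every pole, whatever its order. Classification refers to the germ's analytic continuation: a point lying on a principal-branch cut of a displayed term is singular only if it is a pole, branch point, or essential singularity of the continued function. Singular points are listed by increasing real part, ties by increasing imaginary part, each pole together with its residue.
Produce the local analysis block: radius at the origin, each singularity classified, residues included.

Denominator factor (α - 4)^2: pole of order 2 at 4, modulus 4.
The radius of convergence is the smallest modulus among the singular points: 4.
At the order-2 pole 4 set g(α) = (α - (4))^2*f(α) = -7*α/6 - 11/30.
Order-2 pole: residue = g'(a); g'(4) = -7/6, so the residue is -7/6.

Radius of convergence at 0: 4.
At 4: a pole of order 2; residue -7/6.


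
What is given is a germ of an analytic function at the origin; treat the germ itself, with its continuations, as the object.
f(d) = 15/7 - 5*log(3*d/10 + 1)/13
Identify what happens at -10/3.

The term (-5/13)*log(1 - d/(-10/3)) has argument 1 - -10/3/(-10/3) = 0 at -10/3: a logarithmic (infinitely-sheeted) branch point; the remaining terms are analytic or single-valued there.

The point is a logarithmic branch point.


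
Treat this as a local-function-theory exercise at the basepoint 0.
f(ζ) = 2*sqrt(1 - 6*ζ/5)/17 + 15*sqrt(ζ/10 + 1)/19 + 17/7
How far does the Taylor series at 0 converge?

Branch term (15/19)*sqrt(1 - ζ/(-10)): its argument vanishes at ζ = -10, a square-root branch point, modulus 10.
Branch term (2/17)*sqrt(1 - ζ/(5/6)): its argument vanishes at ζ = 5/6, a square-root branch point, modulus 5/6.
The radius of convergence is the smallest modulus among the singular points: 5/6.

The radius of convergence is 5/6.


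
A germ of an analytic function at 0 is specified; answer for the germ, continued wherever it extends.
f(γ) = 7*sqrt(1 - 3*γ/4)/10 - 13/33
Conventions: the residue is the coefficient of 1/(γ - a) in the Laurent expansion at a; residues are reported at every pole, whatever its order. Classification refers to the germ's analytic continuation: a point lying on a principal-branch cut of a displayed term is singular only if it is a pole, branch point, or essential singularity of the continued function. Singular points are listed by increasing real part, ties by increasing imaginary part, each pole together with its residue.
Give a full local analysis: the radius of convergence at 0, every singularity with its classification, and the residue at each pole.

Radius of convergence at 0: 4/3.
At 4/3: an algebraic (square-root) branch point.

Branch term (7/10)*sqrt(1 - γ/(4/3)): its argument vanishes at γ = 4/3, a square-root branch point, modulus 4/3.
The radius of convergence is the smallest modulus among the singular points: 4/3.


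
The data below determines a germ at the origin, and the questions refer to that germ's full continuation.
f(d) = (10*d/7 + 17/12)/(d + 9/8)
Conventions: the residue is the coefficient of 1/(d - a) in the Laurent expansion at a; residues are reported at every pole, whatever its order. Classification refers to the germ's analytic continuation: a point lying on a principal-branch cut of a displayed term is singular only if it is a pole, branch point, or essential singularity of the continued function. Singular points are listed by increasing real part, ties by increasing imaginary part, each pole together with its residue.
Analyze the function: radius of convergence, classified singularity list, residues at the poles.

Radius of convergence at 0: 9/8.
At -9/8: a pole of order 1; residue -4/21.

Denominator factor (d + 9/8): pole of order 1 at -9/8, modulus 9/8.
The radius of convergence is the smallest modulus among the singular points: 9/8.
At the order-1 pole -9/8 set g(d) = (d - (-9/8))*f(d) = 10*d/7 + 17/12.
Simple pole: residue = g(a) at a = -9/8, which is -4/21.


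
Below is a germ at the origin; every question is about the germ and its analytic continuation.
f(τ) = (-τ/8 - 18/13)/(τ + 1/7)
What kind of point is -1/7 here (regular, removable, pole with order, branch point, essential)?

The denominator factor τ + 1/7 vanishes at -1/7 and appears to the power 1; the numerator there equals -995/728, nonzero, and no other factor vanishes.
Hence a pole whose order is the multiplicity, 1.

The point is a pole of order 1.
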